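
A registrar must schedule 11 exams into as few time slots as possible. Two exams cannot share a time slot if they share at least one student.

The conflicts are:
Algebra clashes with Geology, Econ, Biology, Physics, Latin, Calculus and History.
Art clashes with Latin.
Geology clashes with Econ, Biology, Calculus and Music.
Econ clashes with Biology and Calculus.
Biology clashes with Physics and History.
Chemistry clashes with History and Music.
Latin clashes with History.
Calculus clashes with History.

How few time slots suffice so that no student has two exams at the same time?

Algebra, Geology, Econ, Calculus all conflict with each other, so at least 4 time slots are needed.
4 time slots suffice: Algebra=1, Art=1, Geology=2, Econ=4, Biology=3, Chemistry=1, Physics=2, Latin=3, Calculus=3, History=2, Music=3. No two conflicting exams share a time slot.

4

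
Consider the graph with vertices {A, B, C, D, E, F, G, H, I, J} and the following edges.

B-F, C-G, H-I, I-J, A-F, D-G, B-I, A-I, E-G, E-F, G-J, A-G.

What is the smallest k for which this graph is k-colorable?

D and G are adjacent, so at least 2 colors are needed.
2 colors suffice: color 1 → {F, G, I}; color 2 → {A, B, C, D, E, H, J}. Every edge joins two different colors.

2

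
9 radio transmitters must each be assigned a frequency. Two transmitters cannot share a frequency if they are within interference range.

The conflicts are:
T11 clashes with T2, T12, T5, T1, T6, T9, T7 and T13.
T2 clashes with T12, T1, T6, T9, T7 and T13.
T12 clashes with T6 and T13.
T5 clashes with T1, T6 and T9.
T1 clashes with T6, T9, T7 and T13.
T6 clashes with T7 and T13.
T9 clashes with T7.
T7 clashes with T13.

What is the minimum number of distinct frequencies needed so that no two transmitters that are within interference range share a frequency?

T11, T2, T1, T6, T7, T13 all conflict with each other, so at least 6 frequencies are needed.
6 frequencies suffice: frequency 1 → {T11}; frequency 2 → {T6, T9}; frequency 3 → {T2, T5}; frequency 4 → {T12, T1}; frequency 5 → {T7}; frequency 6 → {T13}. No two conflicting transmitters share a frequency.

6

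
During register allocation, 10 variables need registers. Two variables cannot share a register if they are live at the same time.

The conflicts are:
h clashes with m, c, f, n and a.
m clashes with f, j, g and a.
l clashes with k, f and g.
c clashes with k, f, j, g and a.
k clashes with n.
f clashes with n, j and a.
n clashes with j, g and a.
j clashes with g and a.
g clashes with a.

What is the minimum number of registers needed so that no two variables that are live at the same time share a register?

4

n, j, g, a pairwise conflict, so at least 4 registers are needed.
Using 4 registers: h=3, m=4, l=3, c=4, k=1, f=2, n=4, j=3, g=2, a=1. Each listed conflict is separated.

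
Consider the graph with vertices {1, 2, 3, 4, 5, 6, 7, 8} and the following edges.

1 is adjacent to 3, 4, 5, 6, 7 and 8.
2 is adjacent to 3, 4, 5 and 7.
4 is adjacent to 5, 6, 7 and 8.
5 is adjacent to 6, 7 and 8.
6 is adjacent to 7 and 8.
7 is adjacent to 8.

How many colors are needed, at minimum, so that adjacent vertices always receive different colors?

6

1, 4, 5, 6, 7, 8 form a clique, so at least 6 colors are needed.
6 colors suffice: color red → {3, 5}; color blue → {4}; color green → {1, 2}; color yellow → {7}; color purple → {6}; color orange → {8}. No two adjacent vertices share a color.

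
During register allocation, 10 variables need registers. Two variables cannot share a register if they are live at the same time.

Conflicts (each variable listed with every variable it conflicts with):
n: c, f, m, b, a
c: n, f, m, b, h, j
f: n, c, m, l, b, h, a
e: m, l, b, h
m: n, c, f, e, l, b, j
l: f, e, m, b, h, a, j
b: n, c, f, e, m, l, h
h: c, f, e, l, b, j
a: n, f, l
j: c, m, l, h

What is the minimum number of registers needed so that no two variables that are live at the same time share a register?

n, c, f, m, b all conflict with each other, so at least 5 registers are needed.
5 registers suffice: n=5, c=2, f=3, e=3, m=4, l=2, b=1, h=4, a=1, j=1. Each listed conflict is separated.

5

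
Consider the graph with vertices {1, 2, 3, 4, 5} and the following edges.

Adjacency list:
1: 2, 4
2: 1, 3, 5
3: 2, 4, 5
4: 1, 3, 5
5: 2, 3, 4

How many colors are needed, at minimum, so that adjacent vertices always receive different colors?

3, 4, 5 are mutually adjacent, so at least 3 colors are needed.
3 colors suffice: 1=red, 2=green, 3=red, 4=green, 5=blue. Each edge has distinct colors on its endpoints.

3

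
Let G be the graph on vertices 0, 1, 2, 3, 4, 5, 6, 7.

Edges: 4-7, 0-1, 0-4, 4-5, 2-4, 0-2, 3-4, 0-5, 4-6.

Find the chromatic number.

0, 4, 5 form a triangle, so at least 3 colors are needed.
3 colors suffice: color red → {1, 4}; color blue → {0, 3, 6, 7}; color green → {2, 5}. No two adjacent vertices share a color.

3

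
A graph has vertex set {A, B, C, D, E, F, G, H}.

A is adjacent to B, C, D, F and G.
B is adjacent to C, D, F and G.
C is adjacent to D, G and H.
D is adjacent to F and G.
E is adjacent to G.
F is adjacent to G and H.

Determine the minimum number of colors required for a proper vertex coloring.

A, B, D, F, G are pairwise adjacent (a clique of size 5), so at least 5 colors are needed.
5 colors suffice: color red → {G, H}; color blue → {C, E, F}; color green → {B}; color yellow → {A}; color purple → {D}. No two adjacent vertices share a color.

5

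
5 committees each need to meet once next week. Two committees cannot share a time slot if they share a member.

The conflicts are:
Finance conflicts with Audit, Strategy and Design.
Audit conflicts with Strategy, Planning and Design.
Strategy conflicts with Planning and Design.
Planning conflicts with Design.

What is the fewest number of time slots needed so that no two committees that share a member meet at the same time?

4

Audit, Strategy, Planning, Design are mutually in conflict, so at least 4 time slots are needed.
Using 4 time slots: Finance=4, Audit=1, Strategy=2, Planning=4, Design=3. No two conflicting committees share a time slot.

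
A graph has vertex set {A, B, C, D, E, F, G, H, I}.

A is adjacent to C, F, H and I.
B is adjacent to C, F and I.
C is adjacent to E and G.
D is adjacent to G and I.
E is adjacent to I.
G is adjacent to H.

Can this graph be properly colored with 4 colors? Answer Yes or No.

Yes

The chromatic number is 3. The cycle D-I-B-C-G-D has odd length 5, so it cannot be 2-colored; at least 3 colors are needed.
3 colors suffice: A=blue, B=blue, C=red, D=green, E=blue, F=red, G=blue, H=red, I=red.
Since 4 ≥ 3, a proper 4-coloring certainly exists.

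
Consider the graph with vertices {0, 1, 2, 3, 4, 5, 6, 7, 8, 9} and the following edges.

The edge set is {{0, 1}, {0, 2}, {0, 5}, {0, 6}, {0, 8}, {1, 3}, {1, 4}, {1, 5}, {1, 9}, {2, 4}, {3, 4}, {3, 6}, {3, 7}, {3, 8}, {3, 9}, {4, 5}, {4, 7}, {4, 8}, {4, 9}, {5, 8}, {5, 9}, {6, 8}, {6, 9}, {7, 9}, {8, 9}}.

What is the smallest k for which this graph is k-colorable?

4

3, 6, 8, 9 form a clique, so at least 4 colors are needed.
4 colors suffice: color a → {4, 6}; color b → {0, 9}; color c → {2, 3, 5}; color d → {1, 7, 8}. No two adjacent vertices share a color.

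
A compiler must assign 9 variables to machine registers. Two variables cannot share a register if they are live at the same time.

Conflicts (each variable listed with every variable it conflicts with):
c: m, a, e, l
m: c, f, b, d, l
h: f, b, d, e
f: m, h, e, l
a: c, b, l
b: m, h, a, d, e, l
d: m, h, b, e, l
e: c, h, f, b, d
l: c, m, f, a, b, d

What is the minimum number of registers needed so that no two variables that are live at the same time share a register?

4

m, b, d, l pairwise conflict, so at least 4 registers are needed.
4 registers suffice: register 1 → {e, l}; register 2 → {c, f, b}; register 3 → {a, d}; register 4 → {m, h}. Every pair that conflicts lands in different registers.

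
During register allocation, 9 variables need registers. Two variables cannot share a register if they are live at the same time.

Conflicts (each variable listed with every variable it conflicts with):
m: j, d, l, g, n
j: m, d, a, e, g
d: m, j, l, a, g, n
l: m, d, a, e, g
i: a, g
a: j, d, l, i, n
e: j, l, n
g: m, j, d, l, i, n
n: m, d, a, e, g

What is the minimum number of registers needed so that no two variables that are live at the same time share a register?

4

m, d, g, n are mutually in conflict, so at least 4 registers are needed.
4 registers suffice: register 1 → {d, i, e}; register 2 → {a, g}; register 3 → {j, l, n}; register 4 → {m}. No two conflicting variables share a register.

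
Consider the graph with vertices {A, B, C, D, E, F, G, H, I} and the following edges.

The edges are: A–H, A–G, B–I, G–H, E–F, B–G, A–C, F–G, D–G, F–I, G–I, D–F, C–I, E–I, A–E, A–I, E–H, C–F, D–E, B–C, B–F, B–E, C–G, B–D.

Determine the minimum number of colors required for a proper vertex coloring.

5

B, C, F, G, I are pairwise adjacent (a clique of size 5), so at least 5 colors are needed.
One proper 5-coloring: A=3, B=4, C=5, D=2, E=1, F=3, G=1, H=2, I=2. Every edge joins two different colors.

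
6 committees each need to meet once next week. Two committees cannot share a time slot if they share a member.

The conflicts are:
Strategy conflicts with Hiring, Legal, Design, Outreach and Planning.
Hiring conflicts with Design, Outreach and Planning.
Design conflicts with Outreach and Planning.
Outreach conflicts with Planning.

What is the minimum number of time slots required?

Strategy, Hiring, Design, Outreach, Planning pairwise conflict, so at least 5 time slots are needed.
A valid assignment using 5 time slots: Strategy=1, Hiring=4, Legal=2, Design=5, Outreach=3, Planning=2. Every pair that conflicts lands in different time slots.

5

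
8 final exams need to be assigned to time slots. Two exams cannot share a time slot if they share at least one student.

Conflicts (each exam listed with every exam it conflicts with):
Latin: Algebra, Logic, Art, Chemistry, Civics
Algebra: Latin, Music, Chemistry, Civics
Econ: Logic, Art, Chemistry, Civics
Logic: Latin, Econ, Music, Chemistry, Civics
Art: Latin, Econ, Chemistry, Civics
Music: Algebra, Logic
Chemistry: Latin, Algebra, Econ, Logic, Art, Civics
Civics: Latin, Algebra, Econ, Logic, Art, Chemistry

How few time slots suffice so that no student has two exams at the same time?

4

Econ, Logic, Chemistry, Civics all conflict with each other, so at least 4 time slots are needed.
4 time slots suffice: time slot 1 → {Music, Chemistry}; time slot 2 → {Civics}; time slot 3 → {Latin, Econ}; time slot 4 → {Algebra, Logic, Art}. Each listed conflict is separated.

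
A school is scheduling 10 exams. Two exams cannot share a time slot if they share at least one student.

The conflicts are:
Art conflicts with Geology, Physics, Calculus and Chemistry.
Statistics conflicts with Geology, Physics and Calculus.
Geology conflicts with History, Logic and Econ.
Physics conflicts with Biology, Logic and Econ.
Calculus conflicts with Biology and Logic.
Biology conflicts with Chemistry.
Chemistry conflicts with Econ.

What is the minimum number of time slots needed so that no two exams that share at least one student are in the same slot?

Art and Calculus conflict, so at least 2 time slots are needed.
A valid assignment using 2 time slots: Art=2, Statistics=2, Geology=1, Physics=1, Calculus=1, Biology=2, Chemistry=1, History=2, Logic=2, Econ=2. No two conflicting exams share a time slot.

2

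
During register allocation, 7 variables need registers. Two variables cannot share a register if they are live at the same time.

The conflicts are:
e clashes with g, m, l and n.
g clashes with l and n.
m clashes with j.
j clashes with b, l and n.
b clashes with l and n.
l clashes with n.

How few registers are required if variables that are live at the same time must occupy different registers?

e, g, l, n all conflict with each other, so at least 4 registers are needed.
4 registers suffice: e=3, g=4, m=1, j=3, b=4, l=2, n=1. Each listed conflict is separated.

4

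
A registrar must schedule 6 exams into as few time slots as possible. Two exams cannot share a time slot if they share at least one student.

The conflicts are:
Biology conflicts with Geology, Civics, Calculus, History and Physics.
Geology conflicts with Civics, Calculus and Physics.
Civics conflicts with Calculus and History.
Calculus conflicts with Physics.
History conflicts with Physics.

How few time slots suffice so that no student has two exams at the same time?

Biology, Geology, Civics, Calculus are mutually in conflict, so at least 4 time slots are needed.
4 time slots suffice: Biology=1, Geology=2, Civics=3, Calculus=4, History=2, Physics=3. Every pair that conflicts lands in different time slots.

4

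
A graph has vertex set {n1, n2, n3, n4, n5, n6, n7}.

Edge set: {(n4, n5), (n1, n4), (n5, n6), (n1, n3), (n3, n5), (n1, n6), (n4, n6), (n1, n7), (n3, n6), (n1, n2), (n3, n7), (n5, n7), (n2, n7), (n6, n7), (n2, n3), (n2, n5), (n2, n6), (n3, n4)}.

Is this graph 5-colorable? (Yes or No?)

Yes

The chromatic number is 5. n2, n3, n5, n6, n7 are mutually adjacent (a clique of size 5), so at least 5 colors are needed.
5 colors suffice: color 1 → {n3}; color 2 → {n6}; color 3 → {n1, n5}; color 4 → {n4, n7}; color 5 → {n2}.
That is already a proper 5-coloring.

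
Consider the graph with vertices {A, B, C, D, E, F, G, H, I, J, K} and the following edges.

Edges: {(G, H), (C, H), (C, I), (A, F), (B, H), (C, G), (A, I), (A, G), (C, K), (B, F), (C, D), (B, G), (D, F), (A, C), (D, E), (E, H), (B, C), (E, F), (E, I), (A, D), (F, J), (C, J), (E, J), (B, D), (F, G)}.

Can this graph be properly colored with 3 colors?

B, C, G, H are pairwise adjacent (a clique of size 4), so at least 4 colors are needed.
So 3 colors are not enough.

No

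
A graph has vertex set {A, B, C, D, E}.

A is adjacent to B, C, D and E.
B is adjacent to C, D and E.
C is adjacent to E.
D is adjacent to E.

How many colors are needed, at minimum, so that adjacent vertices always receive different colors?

4

A, B, C, E form a clique, so at least 4 colors are needed.
4 colors suffice: color red → {B}; color blue → {A}; color green → {E}; color yellow → {C, D}. Each edge has distinct colors on its endpoints.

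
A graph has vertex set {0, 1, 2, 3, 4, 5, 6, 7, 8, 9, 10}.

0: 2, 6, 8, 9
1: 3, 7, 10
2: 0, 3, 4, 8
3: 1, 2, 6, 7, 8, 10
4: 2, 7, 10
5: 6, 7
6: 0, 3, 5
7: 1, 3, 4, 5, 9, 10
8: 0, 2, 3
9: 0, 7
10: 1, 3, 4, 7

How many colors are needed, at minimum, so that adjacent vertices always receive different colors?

4

1, 3, 7, 10 form a clique, so at least 4 colors are needed.
A valid assignment using 4 colors: 0=blue, 1=yellow, 2=red, 3=blue, 4=blue, 5=blue, 6=red, 7=red, 8=green, 9=green, 10=green. Every edge joins two different colors.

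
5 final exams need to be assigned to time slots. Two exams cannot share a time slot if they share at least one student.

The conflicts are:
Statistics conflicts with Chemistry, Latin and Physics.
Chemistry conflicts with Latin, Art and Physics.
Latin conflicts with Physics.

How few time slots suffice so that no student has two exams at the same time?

Statistics, Chemistry, Latin, Physics are mutually in conflict, so at least 4 time slots are needed.
4 time slots suffice: Statistics=3, Chemistry=1, Latin=2, Art=2, Physics=4. No two conflicting exams share a time slot.

4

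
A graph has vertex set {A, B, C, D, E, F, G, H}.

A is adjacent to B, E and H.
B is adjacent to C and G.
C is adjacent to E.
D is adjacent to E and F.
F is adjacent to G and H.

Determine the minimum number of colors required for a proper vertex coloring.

The cycle A-E-D-F-H-A has odd length 5, so it cannot be 2-colored; at least 3 colors are needed.
3 colors suffice: color 1 → {B, E, F}; color 2 → {A, C, D, G}; color 3 → {H}. Each edge has distinct colors on its endpoints.

3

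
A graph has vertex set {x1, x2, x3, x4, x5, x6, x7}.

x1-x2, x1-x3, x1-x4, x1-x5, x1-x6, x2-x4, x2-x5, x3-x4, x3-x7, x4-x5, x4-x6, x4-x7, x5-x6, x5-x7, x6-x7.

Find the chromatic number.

4

x1, x2, x4, x5 are pairwise adjacent (a clique of size 4), so at least 4 colors are needed.
4 colors suffice: color red → {x4}; color blue → {x3, x5}; color green → {x1, x7}; color yellow → {x2, x6}. Each edge has distinct colors on its endpoints.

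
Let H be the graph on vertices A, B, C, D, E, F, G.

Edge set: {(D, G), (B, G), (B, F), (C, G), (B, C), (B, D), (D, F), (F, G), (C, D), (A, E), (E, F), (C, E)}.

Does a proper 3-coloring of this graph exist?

No

B, C, D, G are pairwise adjacent (a clique of size 4), so at least 4 colors are needed.
So 3 colors are not enough.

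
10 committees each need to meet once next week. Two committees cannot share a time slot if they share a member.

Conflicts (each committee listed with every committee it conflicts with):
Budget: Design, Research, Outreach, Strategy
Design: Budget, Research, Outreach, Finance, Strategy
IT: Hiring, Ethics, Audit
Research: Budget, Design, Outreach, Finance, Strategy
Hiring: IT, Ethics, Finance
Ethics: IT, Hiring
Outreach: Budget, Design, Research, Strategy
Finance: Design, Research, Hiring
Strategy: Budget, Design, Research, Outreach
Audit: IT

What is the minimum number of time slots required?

Budget, Design, Research, Outreach, Strategy are mutually in conflict, so at least 5 time slots are needed.
Using 5 time slots: Budget=3, Design=2, IT=1, Research=1, Hiring=2, Ethics=3, Outreach=4, Finance=3, Strategy=5, Audit=2. Every pair that conflicts lands in different time slots.

5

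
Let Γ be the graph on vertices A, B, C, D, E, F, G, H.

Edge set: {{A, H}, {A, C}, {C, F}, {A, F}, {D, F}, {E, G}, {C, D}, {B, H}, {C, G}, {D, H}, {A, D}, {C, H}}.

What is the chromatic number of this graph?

4

A, C, D, H are mutually adjacent (a clique of size 4), so at least 4 colors are needed.
4 colors suffice: color red → {B, C, E}; color blue → {D, G}; color green → {F, H}; color yellow → {A}. Each edge has distinct colors on its endpoints.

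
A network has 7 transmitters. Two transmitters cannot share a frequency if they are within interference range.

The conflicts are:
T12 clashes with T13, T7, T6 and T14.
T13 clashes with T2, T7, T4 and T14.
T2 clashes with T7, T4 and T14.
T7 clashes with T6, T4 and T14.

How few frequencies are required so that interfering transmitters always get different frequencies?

4

T12, T13, T7, T14 all conflict with each other, so at least 4 frequencies are needed.
A valid assignment using 4 frequencies: T12=3, T13=2, T2=3, T7=1, T6=2, T4=4, T14=4. No two conflicting transmitters share a frequency.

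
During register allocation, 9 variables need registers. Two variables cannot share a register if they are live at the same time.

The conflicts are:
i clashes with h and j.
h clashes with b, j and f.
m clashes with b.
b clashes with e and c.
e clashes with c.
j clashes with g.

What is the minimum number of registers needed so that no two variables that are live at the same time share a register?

i, h, j pairwise conflict, so at least 3 registers are needed.
3 registers suffice: register 1 → {b, j, f}; register 2 → {h, m, c, g}; register 3 → {i, e}. No two conflicting variables share a register.

3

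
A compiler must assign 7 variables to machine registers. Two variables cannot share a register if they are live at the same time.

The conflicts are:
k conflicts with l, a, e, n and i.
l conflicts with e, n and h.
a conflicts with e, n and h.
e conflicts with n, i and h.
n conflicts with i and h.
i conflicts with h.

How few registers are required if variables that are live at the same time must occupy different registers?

4

k, e, n, i are mutually in conflict, so at least 4 registers are needed.
4 registers suffice: register 1 → {n}; register 2 → {e}; register 3 → {k, h}; register 4 → {l, a, i}. No two conflicting variables share a register.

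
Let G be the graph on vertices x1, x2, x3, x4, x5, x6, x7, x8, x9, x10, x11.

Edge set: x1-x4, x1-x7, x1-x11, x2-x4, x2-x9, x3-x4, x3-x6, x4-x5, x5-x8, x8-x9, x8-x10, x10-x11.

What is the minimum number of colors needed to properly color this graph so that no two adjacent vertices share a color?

3

The cycle x9-x2-x4-x5-x8-x9 has odd length 5, so it cannot be 2-colored; at least 3 colors are needed.
One proper 3-coloring: x1=B, x2=B, x3=B, x4=R, x5=B, x6=R, x7=R, x8=R, x9=G, x10=B, x11=R. Every edge joins two different colors.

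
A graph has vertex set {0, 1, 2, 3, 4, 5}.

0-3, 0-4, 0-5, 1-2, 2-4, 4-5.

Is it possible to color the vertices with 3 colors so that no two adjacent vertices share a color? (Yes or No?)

Yes

The chromatic number is 3. 0, 4, 5 are mutually adjacent, so at least 3 colors are needed.
3 colors suffice: color a → {1, 3, 4}; color b → {0, 2}; color c → {5}.
That is already a proper 3-coloring.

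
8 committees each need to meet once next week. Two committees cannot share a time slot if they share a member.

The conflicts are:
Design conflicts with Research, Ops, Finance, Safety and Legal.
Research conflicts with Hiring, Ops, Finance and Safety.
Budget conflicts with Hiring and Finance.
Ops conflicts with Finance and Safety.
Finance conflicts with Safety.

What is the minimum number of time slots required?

Design, Research, Ops, Finance, Safety all conflict with each other, so at least 5 time slots are needed.
5 time slots suffice: time slot 1 → {Research, Budget, Legal}; time slot 2 → {Hiring, Finance}; time slot 3 → {Design}; time slot 4 → {Ops}; time slot 5 → {Safety}. Every pair that conflicts lands in different time slots.

5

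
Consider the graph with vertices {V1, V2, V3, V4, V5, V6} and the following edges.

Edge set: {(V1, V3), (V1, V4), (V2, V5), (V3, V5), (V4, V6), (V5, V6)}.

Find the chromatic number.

3

The cycle V1-V3-V5-V6-V4-V1 has odd length 5, so it cannot be 2-colored; at least 3 colors are needed.
One proper 3-coloring: V1=2, V2=2, V3=3, V4=1, V5=1, V6=2. Each edge has distinct colors on its endpoints.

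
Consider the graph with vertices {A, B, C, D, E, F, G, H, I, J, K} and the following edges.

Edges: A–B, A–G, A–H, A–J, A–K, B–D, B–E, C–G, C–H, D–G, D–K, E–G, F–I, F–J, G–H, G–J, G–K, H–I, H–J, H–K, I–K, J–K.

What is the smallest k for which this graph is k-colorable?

A, G, H, J, K are mutually adjacent (a clique of size 5), so at least 5 colors are needed.
5 colors suffice: A=yellow, B=red, C=blue, D=green, E=blue, F=blue, G=red, H=green, I=red, J=purple, K=blue. Every edge joins two different colors.

5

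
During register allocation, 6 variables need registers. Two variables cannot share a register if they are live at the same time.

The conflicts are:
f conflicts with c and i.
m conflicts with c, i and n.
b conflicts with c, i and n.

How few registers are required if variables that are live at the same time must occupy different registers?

m and c conflict, so at least 2 registers are needed.
A valid assignment using 2 registers: f=2, m=2, b=2, c=1, i=1, n=1. No two conflicting variables share a register.

2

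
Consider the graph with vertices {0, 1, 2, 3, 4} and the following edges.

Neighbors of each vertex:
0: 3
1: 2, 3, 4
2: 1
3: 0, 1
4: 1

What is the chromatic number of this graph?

0 and 3 are adjacent, so at least 2 colors are needed.
A valid assignment using 2 colors: 0=red, 1=red, 2=blue, 3=blue, 4=blue. Every edge joins two different colors.

2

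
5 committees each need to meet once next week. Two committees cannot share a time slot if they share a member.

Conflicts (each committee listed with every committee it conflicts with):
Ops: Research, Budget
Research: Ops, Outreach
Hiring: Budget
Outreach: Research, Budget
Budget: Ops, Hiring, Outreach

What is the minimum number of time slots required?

Ops and Budget conflict, so at least 2 time slots are needed.
2 time slots suffice: time slot 1 → {Research, Budget}; time slot 2 → {Ops, Hiring, Outreach}. Each listed conflict is separated.

2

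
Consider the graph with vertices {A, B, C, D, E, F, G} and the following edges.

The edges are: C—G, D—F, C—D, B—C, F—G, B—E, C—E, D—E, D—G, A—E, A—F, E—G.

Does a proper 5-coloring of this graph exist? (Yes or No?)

The chromatic number is 4. C, D, E, G are mutually adjacent (a clique of size 4), so at least 4 colors are needed.
A valid assignment using 4 colors: A=blue, B=blue, C=green, D=yellow, E=red, F=red, G=blue.
Since 5 ≥ 4, a proper 5-coloring certainly exists.

Yes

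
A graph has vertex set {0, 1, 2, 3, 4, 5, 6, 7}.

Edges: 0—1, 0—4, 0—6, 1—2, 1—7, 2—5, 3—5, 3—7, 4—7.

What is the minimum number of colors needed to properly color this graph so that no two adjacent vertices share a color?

The cycle 7-1-2-5-3-7 has odd length 5, so it cannot be 2-colored; at least 3 colors are needed.
3 colors suffice: color a → {1, 4, 5, 6}; color b → {0, 2, 7}; color c → {3}. Every edge joins two different colors.

3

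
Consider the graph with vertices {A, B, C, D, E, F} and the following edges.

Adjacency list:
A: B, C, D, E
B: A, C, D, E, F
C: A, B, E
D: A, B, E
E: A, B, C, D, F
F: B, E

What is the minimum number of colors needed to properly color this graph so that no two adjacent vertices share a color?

A, B, C, E are mutually adjacent (a clique of size 4), so at least 4 colors are needed.
4 colors suffice: A=green, B=red, C=yellow, D=yellow, E=blue, F=green. Every edge joins two different colors.

4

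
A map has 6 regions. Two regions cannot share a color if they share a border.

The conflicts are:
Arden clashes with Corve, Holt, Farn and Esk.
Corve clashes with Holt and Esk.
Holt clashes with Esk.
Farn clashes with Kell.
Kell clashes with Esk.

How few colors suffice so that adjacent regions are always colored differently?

Arden, Corve, Holt, Esk all conflict with each other, so at least 4 colors are needed.
4 colors suffice: Arden=1, Corve=3, Holt=4, Farn=2, Kell=1, Esk=2. Each listed conflict is separated.

4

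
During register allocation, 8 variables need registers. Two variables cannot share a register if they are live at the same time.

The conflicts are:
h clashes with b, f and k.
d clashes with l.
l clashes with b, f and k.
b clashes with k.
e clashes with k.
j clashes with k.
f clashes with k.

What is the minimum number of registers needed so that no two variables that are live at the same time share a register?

3

h, b, k all conflict with each other, so at least 3 registers are needed.
Using 3 registers: h=2, d=1, l=2, b=3, e=2, j=2, f=3, k=1. No two conflicting variables share a register.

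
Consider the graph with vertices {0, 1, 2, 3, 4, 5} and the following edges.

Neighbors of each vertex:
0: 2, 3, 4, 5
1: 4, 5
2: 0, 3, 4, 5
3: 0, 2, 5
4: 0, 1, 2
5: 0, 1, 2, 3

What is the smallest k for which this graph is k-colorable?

4

0, 2, 3, 5 are mutually adjacent (a clique of size 4), so at least 4 colors are needed.
One proper 4-coloring: 0=blue, 1=red, 2=red, 3=yellow, 4=green, 5=green. No two adjacent vertices share a color.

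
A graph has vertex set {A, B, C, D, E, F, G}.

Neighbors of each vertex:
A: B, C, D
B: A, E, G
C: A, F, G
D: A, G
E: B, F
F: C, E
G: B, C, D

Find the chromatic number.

3

The cycle B-E-F-C-G-B has odd length 5, so it cannot be 2-colored; at least 3 colors are needed.
3 colors suffice: A=2, B=1, C=1, D=1, E=3, F=2, G=2. Every edge joins two different colors.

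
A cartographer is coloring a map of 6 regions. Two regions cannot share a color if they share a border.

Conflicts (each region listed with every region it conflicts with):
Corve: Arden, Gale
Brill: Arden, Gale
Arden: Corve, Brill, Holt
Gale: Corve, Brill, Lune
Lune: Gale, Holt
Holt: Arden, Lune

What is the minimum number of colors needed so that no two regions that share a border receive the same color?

The cycle Gale-Lune-Holt-Arden-Corve-Gale has odd length 5, so it cannot be 2-colored; at least 3 colors are needed.
One proper 3-coloring: Corve=2, Brill=2, Arden=1, Gale=1, Lune=3, Holt=2. Each listed conflict is separated.

3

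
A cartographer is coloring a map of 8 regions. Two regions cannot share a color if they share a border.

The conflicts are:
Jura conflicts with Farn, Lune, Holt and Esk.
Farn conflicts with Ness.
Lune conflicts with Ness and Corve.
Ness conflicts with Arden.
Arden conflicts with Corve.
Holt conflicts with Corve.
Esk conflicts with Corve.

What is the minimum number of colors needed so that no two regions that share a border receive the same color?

2

Jura and Holt conflict, so at least 2 colors are needed.
2 colors suffice: color 1 → {Jura, Ness, Corve}; color 2 → {Farn, Lune, Arden, Holt, Esk}. Each listed conflict is separated.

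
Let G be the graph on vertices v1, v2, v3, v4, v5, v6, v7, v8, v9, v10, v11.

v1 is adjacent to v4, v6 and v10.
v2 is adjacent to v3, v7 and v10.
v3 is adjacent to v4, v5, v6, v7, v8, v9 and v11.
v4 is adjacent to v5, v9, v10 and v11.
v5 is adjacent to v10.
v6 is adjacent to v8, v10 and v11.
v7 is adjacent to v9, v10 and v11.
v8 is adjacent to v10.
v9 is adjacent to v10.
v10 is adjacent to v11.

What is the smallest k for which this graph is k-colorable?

3

v1, v4, v10 are mutually adjacent, so at least 3 colors are needed.
3 colors suffice: color red → {v3, v10}; color blue → {v4, v6, v7}; color green → {v1, v2, v5, v8, v9, v11}. Each edge has distinct colors on its endpoints.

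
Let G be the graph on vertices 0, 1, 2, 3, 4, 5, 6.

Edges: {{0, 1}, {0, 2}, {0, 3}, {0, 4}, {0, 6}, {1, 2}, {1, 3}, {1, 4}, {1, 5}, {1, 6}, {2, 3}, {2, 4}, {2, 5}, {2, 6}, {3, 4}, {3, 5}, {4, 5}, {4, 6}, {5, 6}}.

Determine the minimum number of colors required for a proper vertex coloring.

0, 1, 2, 4, 6 form a clique, so at least 5 colors are needed.
5 colors suffice: 0=e, 1=c, 2=b, 3=d, 4=a, 5=e, 6=d. No two adjacent vertices share a color.

5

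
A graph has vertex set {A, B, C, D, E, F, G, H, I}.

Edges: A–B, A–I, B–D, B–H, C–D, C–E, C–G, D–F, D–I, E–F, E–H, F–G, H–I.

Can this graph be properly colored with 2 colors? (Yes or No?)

No

The cycle F-D-B-H-E-F has odd length 5, so it cannot be 2-colored; at least 3 colors are needed.
So 2 colors are not enough.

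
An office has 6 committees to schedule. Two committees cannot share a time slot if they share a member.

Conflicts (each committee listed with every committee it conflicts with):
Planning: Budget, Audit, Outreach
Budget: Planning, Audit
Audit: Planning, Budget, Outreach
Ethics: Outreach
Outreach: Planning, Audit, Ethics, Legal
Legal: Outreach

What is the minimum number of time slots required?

3

Planning, Budget, Audit pairwise conflict, so at least 3 time slots are needed.
Using 3 time slots: Planning=2, Budget=1, Audit=3, Ethics=2, Outreach=1, Legal=2. Every pair that conflicts lands in different time slots.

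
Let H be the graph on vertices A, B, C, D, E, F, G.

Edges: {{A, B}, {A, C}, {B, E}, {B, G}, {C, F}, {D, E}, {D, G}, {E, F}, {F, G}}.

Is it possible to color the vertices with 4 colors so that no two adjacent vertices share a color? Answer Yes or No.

Yes

The chromatic number is 3. The cycle C-F-E-B-A-C has odd length 5, so it cannot be 2-colored; at least 3 colors are needed.
A valid assignment using 3 colors: A=3, B=2, C=1, D=2, E=1, F=2, G=1.
Since 4 ≥ 3, a proper 4-coloring certainly exists.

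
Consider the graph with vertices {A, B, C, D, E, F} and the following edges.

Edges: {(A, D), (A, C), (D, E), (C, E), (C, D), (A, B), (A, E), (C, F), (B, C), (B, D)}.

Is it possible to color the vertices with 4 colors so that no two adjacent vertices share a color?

The chromatic number is 4. A, C, D, E are mutually adjacent (a clique of size 4), so at least 4 colors are needed.
4 colors suffice: color 1 → {C}; color 2 → {A, F}; color 3 → {D}; color 4 → {B, E}.
That is already a proper 4-coloring.

Yes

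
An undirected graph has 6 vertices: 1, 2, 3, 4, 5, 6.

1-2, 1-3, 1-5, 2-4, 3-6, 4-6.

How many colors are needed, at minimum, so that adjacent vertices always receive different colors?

3

The cycle 4-6-3-1-2-4 has odd length 5, so it cannot be 2-colored; at least 3 colors are needed.
3 colors suffice: color a → {1, 6}; color b → {2, 3, 5}; color c → {4}. Every edge joins two different colors.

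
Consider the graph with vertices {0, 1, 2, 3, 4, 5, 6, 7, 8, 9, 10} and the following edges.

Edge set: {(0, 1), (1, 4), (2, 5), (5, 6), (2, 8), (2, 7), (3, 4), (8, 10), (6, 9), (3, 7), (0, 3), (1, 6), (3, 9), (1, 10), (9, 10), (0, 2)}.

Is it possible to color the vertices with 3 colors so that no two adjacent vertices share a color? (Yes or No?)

The chromatic number is 3. The cycle 9-3-4-1-6-9 has odd length 5, so it cannot be 2-colored; at least 3 colors are needed.
3 colors suffice: color red → {1, 2, 3}; color blue → {0, 4, 6, 7, 10}; color green → {5, 8, 9}.
That is already a proper 3-coloring.

Yes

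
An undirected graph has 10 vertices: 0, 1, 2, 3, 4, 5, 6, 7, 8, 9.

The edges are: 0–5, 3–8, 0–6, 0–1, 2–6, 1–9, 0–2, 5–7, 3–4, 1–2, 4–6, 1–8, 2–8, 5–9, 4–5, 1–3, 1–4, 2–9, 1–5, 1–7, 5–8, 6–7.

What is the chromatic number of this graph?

3

0, 2, 6 are pairwise adjacent, so at least 3 colors are needed.
3 colors suffice: color red → {1, 6}; color blue → {2, 3, 5}; color green → {0, 4, 7, 8, 9}. Every edge joins two different colors.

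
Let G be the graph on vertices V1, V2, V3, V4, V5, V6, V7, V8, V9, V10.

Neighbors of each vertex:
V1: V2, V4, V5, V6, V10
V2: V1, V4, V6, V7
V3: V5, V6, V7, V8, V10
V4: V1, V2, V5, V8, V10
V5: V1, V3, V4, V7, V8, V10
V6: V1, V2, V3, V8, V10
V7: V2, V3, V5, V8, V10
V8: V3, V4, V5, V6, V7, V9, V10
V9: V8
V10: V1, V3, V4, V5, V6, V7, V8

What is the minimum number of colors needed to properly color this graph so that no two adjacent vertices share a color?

V3, V5, V7, V8, V10 form a clique, so at least 5 colors are needed.
5 colors suffice: color 1 → {V1, V8}; color 2 → {V2, V9, V10}; color 3 → {V5, V6}; color 4 → {V3, V4}; color 5 → {V7}. No two adjacent vertices share a color.

5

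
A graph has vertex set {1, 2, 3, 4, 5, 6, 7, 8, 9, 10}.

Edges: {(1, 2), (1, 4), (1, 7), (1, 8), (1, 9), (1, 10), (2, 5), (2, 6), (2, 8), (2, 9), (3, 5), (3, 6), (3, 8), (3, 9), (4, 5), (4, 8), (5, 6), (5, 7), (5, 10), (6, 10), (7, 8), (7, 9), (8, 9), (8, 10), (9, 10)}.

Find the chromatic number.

4

1, 8, 9, 10 are mutually adjacent (a clique of size 4), so at least 4 colors are needed.
A valid assignment using 4 colors: 1=blue, 2=yellow, 3=yellow, 4=green, 5=red, 6=blue, 7=yellow, 8=red, 9=green, 10=yellow. Each edge has distinct colors on its endpoints.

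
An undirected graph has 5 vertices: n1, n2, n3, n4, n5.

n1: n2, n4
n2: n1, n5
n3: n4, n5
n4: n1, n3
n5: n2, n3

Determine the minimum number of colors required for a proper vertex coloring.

3

The cycle n4-n1-n2-n5-n3-n4 has odd length 5, so it cannot be 2-colored; at least 3 colors are needed.
A valid assignment using 3 colors: n1=blue, n2=red, n3=blue, n4=red, n5=green. Each edge has distinct colors on its endpoints.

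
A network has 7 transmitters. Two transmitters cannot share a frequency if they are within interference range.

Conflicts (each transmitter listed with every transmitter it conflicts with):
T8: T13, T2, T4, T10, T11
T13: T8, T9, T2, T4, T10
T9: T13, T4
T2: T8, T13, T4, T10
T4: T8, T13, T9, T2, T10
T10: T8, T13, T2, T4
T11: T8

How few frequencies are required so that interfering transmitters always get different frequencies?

T8, T13, T2, T4, T10 pairwise conflict, so at least 5 frequencies are needed.
5 frequencies suffice: T8=2, T13=1, T9=2, T2=5, T4=3, T10=4, T11=1. Every pair that conflicts lands in different frequencies.

5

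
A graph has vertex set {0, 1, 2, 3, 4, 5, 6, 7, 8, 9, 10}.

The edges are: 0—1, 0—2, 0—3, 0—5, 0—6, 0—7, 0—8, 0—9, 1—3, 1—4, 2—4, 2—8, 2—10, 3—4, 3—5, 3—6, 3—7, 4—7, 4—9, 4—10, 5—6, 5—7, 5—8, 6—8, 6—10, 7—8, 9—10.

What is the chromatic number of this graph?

4

0, 5, 7, 8 are mutually adjacent (a clique of size 4), so at least 4 colors are needed.
4 colors suffice: 0=a, 1=c, 2=c, 3=b, 4=a, 5=d, 6=c, 7=c, 8=b, 9=c, 10=b. No two adjacent vertices share a color.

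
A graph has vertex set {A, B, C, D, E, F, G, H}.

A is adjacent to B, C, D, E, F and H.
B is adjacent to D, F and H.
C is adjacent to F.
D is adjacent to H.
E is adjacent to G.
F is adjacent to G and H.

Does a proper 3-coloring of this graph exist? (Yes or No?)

No

A, B, D, H are pairwise adjacent (a clique of size 4), so at least 4 colors are needed.
So 3 colors are not enough.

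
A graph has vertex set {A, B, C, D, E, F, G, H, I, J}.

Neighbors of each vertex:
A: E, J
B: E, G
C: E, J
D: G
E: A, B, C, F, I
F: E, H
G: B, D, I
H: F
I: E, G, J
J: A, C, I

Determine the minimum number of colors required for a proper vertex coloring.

D and G are adjacent, so at least 2 colors are needed.
2 colors suffice: A=2, B=2, C=2, D=2, E=1, F=2, G=1, H=1, I=2, J=1. No two adjacent vertices share a color.

2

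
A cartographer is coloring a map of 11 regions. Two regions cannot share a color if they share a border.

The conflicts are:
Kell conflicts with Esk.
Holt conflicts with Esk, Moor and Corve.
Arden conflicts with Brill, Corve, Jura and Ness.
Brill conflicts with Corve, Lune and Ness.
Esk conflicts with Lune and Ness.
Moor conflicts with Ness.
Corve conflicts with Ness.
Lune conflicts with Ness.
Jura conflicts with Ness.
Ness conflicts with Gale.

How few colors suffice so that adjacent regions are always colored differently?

4

Arden, Brill, Corve, Ness all conflict with each other, so at least 4 colors are needed.
4 colors suffice: color 1 → {Kell, Holt, Ness}; color 2 → {Brill, Esk, Moor, Jura, Gale}; color 3 → {Arden, Lune}; color 4 → {Corve}. Every pair that conflicts lands in different colors.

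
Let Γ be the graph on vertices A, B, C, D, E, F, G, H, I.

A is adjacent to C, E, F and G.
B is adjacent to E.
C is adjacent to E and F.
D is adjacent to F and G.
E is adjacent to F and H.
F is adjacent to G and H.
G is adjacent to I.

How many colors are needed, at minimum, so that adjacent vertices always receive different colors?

A, C, E, F are pairwise adjacent (a clique of size 4), so at least 4 colors are needed.
4 colors suffice: A=3, B=1, C=4, D=3, E=2, F=1, G=2, H=3, I=1. No two adjacent vertices share a color.

4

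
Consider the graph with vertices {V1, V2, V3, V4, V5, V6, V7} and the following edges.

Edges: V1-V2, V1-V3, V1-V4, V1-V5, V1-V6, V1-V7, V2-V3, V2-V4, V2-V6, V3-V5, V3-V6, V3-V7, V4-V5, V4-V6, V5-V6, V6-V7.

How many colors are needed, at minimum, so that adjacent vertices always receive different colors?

4

V1, V4, V5, V6 form a clique, so at least 4 colors are needed.
4 colors suffice: color 1 → {V1}; color 2 → {V6}; color 3 → {V3, V4}; color 4 → {V2, V5, V7}. Each edge has distinct colors on its endpoints.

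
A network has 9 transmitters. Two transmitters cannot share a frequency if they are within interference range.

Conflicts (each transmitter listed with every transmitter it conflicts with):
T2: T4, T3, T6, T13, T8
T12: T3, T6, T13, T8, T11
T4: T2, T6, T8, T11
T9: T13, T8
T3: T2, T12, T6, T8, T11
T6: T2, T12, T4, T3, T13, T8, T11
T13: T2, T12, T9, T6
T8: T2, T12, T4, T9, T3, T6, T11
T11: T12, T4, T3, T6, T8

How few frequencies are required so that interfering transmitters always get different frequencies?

5

T12, T3, T6, T8, T11 all conflict with each other, so at least 5 frequencies are needed.
5 frequencies suffice: T2=3, T12=3, T4=4, T9=2, T3=4, T6=2, T13=1, T8=1, T11=5. Each listed conflict is separated.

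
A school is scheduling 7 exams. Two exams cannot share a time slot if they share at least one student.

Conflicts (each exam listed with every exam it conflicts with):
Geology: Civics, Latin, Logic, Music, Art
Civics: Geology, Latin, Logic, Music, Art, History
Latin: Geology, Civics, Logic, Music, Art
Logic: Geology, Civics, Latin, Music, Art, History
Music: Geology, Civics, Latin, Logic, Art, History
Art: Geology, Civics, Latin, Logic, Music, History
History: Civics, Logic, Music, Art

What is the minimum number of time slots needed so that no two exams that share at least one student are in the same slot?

Geology, Civics, Latin, Logic, Music, Art pairwise conflict, so at least 6 time slots are needed.
6 time slots suffice: time slot 1 → {Music}; time slot 2 → {Civics}; time slot 3 → {Art}; time slot 4 → {Logic}; time slot 5 → {Latin, History}; time slot 6 → {Geology}. Every pair that conflicts lands in different time slots.

6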